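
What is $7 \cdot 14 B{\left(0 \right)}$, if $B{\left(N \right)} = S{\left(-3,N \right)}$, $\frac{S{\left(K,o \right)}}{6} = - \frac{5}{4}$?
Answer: $-735$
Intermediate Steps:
$S{\left(K,o \right)} = - \frac{15}{2}$ ($S{\left(K,o \right)} = 6 \left(- \frac{5}{4}\right) = - \frac{15}{2}$)
$B{\left(N \right)} = - \frac{15}{2}$
$7 \cdot 14 B{\left(0 \right)} = 7 \cdot 14 \left(- \frac{15}{2}\right) = 98 \left(- \frac{15}{2}\right) = -735$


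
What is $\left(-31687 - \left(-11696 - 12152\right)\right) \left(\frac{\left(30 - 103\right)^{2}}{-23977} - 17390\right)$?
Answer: $\frac{3268591449201}{23977} \approx 1.3632 \cdot 10^{8}$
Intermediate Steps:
$\left(-31687 - \left(-11696 - 12152\right)\right) \left(\frac{\left(30 - 103\right)^{2}}{-23977} - 17390\right) = \left(-31687 - -23848\right) \left(\left(-73\right)^{2} \left(- \frac{1}{23977}\right) - 17390\right) = \left(-31687 + 23848\right) \left(5329 \left(- \frac{1}{23977}\right) - 17390\right) = - 7839 \left(- \frac{5329}{23977} - 17390\right) = \left(-7839\right) \left(- \frac{416965359}{23977}\right) = \frac{3268591449201}{23977}$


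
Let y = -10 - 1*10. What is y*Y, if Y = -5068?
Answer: 101360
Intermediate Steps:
y = -20 (y = -10 - 10 = -20)
y*Y = -20*(-5068) = 101360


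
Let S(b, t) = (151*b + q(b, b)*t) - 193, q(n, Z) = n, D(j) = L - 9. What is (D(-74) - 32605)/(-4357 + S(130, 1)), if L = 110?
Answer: -16252/7605 ≈ -2.1370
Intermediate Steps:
D(j) = 101 (D(j) = 110 - 9 = 101)
S(b, t) = -193 + 151*b + b*t (S(b, t) = (151*b + b*t) - 193 = -193 + 151*b + b*t)
(D(-74) - 32605)/(-4357 + S(130, 1)) = (101 - 32605)/(-4357 + (-193 + 151*130 + 130*1)) = -32504/(-4357 + (-193 + 19630 + 130)) = -32504/(-4357 + 19567) = -32504/15210 = -32504*1/15210 = -16252/7605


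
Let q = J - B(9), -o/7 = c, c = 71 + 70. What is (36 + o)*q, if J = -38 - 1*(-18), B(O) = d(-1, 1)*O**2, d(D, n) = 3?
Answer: 250113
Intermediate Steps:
c = 141
o = -987 (o = -7*141 = -987)
B(O) = 3*O**2
J = -20 (J = -38 + 18 = -20)
q = -263 (q = -20 - 3*9**2 = -20 - 3*81 = -20 - 1*243 = -20 - 243 = -263)
(36 + o)*q = (36 - 987)*(-263) = -951*(-263) = 250113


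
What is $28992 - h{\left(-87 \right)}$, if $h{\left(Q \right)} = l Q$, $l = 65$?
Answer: $34647$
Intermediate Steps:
$h{\left(Q \right)} = 65 Q$
$28992 - h{\left(-87 \right)} = 28992 - 65 \left(-87\right) = 28992 - -5655 = 28992 + 5655 = 34647$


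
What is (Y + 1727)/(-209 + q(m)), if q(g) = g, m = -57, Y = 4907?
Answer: -3317/133 ≈ -24.940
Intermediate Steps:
(Y + 1727)/(-209 + q(m)) = (4907 + 1727)/(-209 - 57) = 6634/(-266) = 6634*(-1/266) = -3317/133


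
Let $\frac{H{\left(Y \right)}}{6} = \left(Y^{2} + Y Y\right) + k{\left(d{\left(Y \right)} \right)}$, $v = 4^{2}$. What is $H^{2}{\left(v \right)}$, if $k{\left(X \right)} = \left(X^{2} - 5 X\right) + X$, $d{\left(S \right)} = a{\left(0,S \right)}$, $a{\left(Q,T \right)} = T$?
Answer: $17842176$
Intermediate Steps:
$d{\left(S \right)} = S$
$k{\left(X \right)} = X^{2} - 4 X$
$v = 16$
$H{\left(Y \right)} = 12 Y^{2} + 6 Y \left(-4 + Y\right)$ ($H{\left(Y \right)} = 6 \left(\left(Y^{2} + Y Y\right) + Y \left(-4 + Y\right)\right) = 6 \left(\left(Y^{2} + Y^{2}\right) + Y \left(-4 + Y\right)\right) = 6 \left(2 Y^{2} + Y \left(-4 + Y\right)\right) = 12 Y^{2} + 6 Y \left(-4 + Y\right)$)
$H^{2}{\left(v \right)} = \left(6 \cdot 16 \left(-4 + 3 \cdot 16\right)\right)^{2} = \left(6 \cdot 16 \left(-4 + 48\right)\right)^{2} = \left(6 \cdot 16 \cdot 44\right)^{2} = 4224^{2} = 17842176$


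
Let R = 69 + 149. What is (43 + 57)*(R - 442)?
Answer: -22400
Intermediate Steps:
R = 218
(43 + 57)*(R - 442) = (43 + 57)*(218 - 442) = 100*(-224) = -22400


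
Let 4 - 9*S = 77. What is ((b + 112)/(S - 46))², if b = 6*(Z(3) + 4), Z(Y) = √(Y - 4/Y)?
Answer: 1503036/237169 + 44064*√15/237169 ≈ 7.0570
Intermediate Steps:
S = -73/9 (S = 4/9 - ⅑*77 = 4/9 - 77/9 = -73/9 ≈ -8.1111)
b = 24 + 2*√15 (b = 6*(√(3 - 4/3) + 4) = 6*(√(5/3) + 4) = 6*(√15/3 + 4) = 6*(4 + √15/3) = 24 + 2*√15 ≈ 31.746)
((b + 112)/(S - 46))² = (((24 + 2*√15) + 112)/(-73/9 - 46))² = ((136 + 2*√15)/(-487/9))² = ((136 + 2*√15)*(-9/487))² = (-1224/487 - 18*√15/487)²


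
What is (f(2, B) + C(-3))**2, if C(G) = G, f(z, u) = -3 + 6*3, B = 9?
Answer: 144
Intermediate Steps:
f(z, u) = 15 (f(z, u) = -3 + 18 = 15)
(f(2, B) + C(-3))**2 = (15 - 3)**2 = 12**2 = 144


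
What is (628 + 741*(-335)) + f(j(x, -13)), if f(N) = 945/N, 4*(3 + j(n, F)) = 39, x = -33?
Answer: -247467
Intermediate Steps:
j(n, F) = 27/4 (j(n, F) = -3 + (¼)*39 = -3 + 39/4 = 27/4)
(628 + 741*(-335)) + f(j(x, -13)) = (628 + 741*(-335)) + 945/(27/4) = (628 - 248235) + 945*(4/27) = -247607 + 140 = -247467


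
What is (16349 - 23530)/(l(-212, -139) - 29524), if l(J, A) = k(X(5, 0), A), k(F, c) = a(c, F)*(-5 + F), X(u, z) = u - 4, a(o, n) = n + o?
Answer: 7181/28972 ≈ 0.24786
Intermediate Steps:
X(u, z) = -4 + u
k(F, c) = (-5 + F)*(F + c) (k(F, c) = (F + c)*(-5 + F) = (-5 + F)*(F + c))
l(J, A) = -4 - 4*A (l(J, A) = (-5 + (-4 + 5))*((-4 + 5) + A) = (-5 + 1)*(1 + A) = -4*(1 + A) = -4 - 4*A)
(16349 - 23530)/(l(-212, -139) - 29524) = (16349 - 23530)/((-4 - 4*(-139)) - 29524) = -7181/((-4 + 556) - 29524) = -7181/(552 - 29524) = -7181/(-28972) = -7181*(-1/28972) = 7181/28972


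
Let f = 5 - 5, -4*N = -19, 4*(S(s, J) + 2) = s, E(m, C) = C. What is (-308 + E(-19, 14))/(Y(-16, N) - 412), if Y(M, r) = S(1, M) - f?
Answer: 1176/1655 ≈ 0.71057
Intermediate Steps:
S(s, J) = -2 + s/4
N = 19/4 (N = -1/4*(-19) = 19/4 ≈ 4.7500)
f = 0
Y(M, r) = -7/4 (Y(M, r) = (-2 + (1/4)*1) - 1*0 = (-2 + 1/4) + 0 = -7/4 + 0 = -7/4)
(-308 + E(-19, 14))/(Y(-16, N) - 412) = (-308 + 14)/(-7/4 - 412) = -294/(-1655/4) = -294*(-4/1655) = 1176/1655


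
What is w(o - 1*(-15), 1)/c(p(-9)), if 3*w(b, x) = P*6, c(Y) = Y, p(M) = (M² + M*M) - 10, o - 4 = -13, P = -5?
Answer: -5/76 ≈ -0.065789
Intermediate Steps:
o = -9 (o = 4 - 13 = -9)
p(M) = -10 + 2*M² (p(M) = (M² + M²) - 10 = 2*M² - 10 = -10 + 2*M²)
w(b, x) = -10 (w(b, x) = (-5*6)/3 = (⅓)*(-30) = -10)
w(o - 1*(-15), 1)/c(p(-9)) = -10/(-10 + 2*(-9)²) = -10/(-10 + 2*81) = -10/(-10 + 162) = -10/152 = -10*1/152 = -5/76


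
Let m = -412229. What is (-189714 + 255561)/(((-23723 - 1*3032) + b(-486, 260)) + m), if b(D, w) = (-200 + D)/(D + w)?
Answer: -7440711/49604849 ≈ -0.15000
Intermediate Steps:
b(D, w) = (-200 + D)/(D + w)
(-189714 + 255561)/(((-23723 - 1*3032) + b(-486, 260)) + m) = (-189714 + 255561)/(((-23723 - 1*3032) + (-200 - 486)/(-486 + 260)) - 412229) = 65847/(((-23723 - 3032) - 686/(-226)) - 412229) = 65847/((-26755 - 1/226*(-686)) - 412229) = 65847/((-26755 + 343/113) - 412229) = 65847/(-3022972/113 - 412229) = 65847/(-49604849/113) = 65847*(-113/49604849) = -7440711/49604849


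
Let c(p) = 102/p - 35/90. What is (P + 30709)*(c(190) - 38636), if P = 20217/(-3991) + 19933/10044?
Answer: -2623224389237952527/2211173640 ≈ -1.1863e+9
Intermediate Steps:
c(p) = -7/18 + 102/p (c(p) = 102/p - 35*1/90 = 102/p - 7/18 = -7/18 + 102/p)
P = -3984095/1293084 (P = 20217*(-1/3991) + 19933*(1/10044) = -20217/3991 + 643/324 = -3984095/1293084 ≈ -3.0811)
(P + 30709)*(c(190) - 38636) = (-3984095/1293084 + 30709)*((-7/18 + 102/190) - 38636) = 39705332461*((-7/18 + 102*(1/190)) - 38636)/1293084 = 39705332461*((-7/18 + 51/95) - 38636)/1293084 = 39705332461*(253/1710 - 38636)/1293084 = (39705332461/1293084)*(-66067307/1710) = -2623224389237952527/2211173640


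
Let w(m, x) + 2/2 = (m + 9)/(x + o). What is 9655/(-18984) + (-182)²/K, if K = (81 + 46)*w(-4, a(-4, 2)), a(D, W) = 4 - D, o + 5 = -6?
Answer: -237035941/2410968 ≈ -98.316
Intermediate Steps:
o = -11 (o = -5 - 6 = -11)
w(m, x) = -1 + (9 + m)/(-11 + x) (w(m, x) = -1 + (m + 9)/(x - 11) = -1 + (9 + m)/(-11 + x))
K = -1016/3 (K = (81 + 46)*((20 - 4 - (4 - 1*(-4)))/(-11 + (4 - 1*(-4)))) = 127*((20 - 4 - (4 + 4))/(-11 + (4 + 4))) = 127*((20 - 4 - 1*8)/(-11 + 8)) = 127*((20 - 4 - 8)/(-3)) = 127*(-⅓*8) = 127*(-8/3) = -1016/3 ≈ -338.67)
9655/(-18984) + (-182)²/K = 9655/(-18984) + (-182)²/(-1016/3) = 9655*(-1/18984) + 33124*(-3/1016) = -9655/18984 - 24843/254 = -237035941/2410968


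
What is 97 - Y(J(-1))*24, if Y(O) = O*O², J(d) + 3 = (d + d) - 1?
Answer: 5281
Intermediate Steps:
J(d) = -4 + 2*d (J(d) = -3 + ((d + d) - 1) = -3 + (2*d - 1) = -3 + (-1 + 2*d) = -4 + 2*d)
Y(O) = O³
97 - Y(J(-1))*24 = 97 - (-4 + 2*(-1))³*24 = 97 - (-4 - 2)³*24 = 97 - (-6)³*24 = 97 - (-216)*24 = 97 - 1*(-5184) = 97 + 5184 = 5281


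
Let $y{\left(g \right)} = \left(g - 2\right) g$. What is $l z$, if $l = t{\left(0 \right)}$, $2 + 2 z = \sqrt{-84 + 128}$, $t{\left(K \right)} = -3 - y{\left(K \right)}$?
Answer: $3 - 3 \sqrt{11} \approx -6.9499$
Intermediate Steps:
$y{\left(g \right)} = g \left(-2 + g\right)$ ($y{\left(g \right)} = \left(-2 + g\right) g = g \left(-2 + g\right)$)
$t{\left(K \right)} = -3 - K \left(-2 + K\right)$
$z = -1 + \sqrt{11}$ ($z = -1 + \frac{\sqrt{-84 + 128}}{2} = -1 + \frac{\sqrt{44}}{2} = -1 + \frac{2 \sqrt{11}}{2} = -1 + \sqrt{11} \approx 2.3166$)
$l = -3$ ($l = -3 - 0 \left(-2 + 0\right) = -3 - 0 \left(-2\right) = -3 + 0 = -3$)
$l z = - 3 \left(-1 + \sqrt{11}\right) = 3 - 3 \sqrt{11}$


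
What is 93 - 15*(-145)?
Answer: 2268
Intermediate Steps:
93 - 15*(-145) = 93 + 2175 = 2268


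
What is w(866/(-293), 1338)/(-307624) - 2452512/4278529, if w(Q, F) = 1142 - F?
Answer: -188403239951/329044551274 ≈ -0.57258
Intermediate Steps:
w(866/(-293), 1338)/(-307624) - 2452512/4278529 = (1142 - 1*1338)/(-307624) - 2452512/4278529 = (1142 - 1338)*(-1/307624) - 2452512*1/4278529 = -196*(-1/307624) - 2452512/4278529 = 49/76906 - 2452512/4278529 = -188403239951/329044551274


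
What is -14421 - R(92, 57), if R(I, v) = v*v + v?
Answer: -17727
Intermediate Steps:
R(I, v) = v + v**2 (R(I, v) = v**2 + v = v + v**2)
-14421 - R(92, 57) = -14421 - 57*(1 + 57) = -14421 - 57*58 = -14421 - 1*3306 = -14421 - 3306 = -17727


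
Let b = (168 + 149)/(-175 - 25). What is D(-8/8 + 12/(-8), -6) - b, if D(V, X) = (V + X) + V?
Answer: -1883/200 ≈ -9.4150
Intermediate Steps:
D(V, X) = X + 2*V
b = -317/200 (b = 317/(-200) = 317*(-1/200) = -317/200 ≈ -1.5850)
D(-8/8 + 12/(-8), -6) - b = (-6 + 2*(-8/8 + 12/(-8))) - 1*(-317/200) = (-6 + 2*(-8*⅛ + 12*(-⅛))) + 317/200 = (-6 + 2*(-1 - 3/2)) + 317/200 = (-6 + 2*(-5/2)) + 317/200 = (-6 - 5) + 317/200 = -11 + 317/200 = -1883/200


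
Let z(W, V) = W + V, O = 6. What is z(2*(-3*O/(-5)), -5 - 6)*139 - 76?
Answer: -3021/5 ≈ -604.20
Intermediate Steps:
z(W, V) = V + W
z(2*(-3*O/(-5)), -5 - 6)*139 - 76 = ((-5 - 6) + 2*(-3*6/(-5)))*139 - 76 = (-11 + 2*(-18*(-⅕)))*139 - 76 = (-11 + 2*(18/5))*139 - 76 = (-11 + 36/5)*139 - 76 = -19/5*139 - 76 = -2641/5 - 76 = -3021/5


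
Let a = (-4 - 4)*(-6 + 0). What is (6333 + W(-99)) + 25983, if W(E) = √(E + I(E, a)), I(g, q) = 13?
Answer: 32316 + I*√86 ≈ 32316.0 + 9.2736*I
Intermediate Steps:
a = 48 (a = -8*(-6) = 48)
W(E) = √(13 + E) (W(E) = √(E + 13) = √(13 + E))
(6333 + W(-99)) + 25983 = (6333 + √(13 - 99)) + 25983 = (6333 + √(-86)) + 25983 = (6333 + I*√86) + 25983 = 32316 + I*√86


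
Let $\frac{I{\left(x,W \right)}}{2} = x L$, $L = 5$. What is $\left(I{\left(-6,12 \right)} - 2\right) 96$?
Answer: $-5952$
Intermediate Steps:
$I{\left(x,W \right)} = 10 x$ ($I{\left(x,W \right)} = 2 x 5 = 2 \cdot 5 x = 10 x$)
$\left(I{\left(-6,12 \right)} - 2\right) 96 = \left(10 \left(-6\right) - 2\right) 96 = \left(-60 - 2\right) 96 = \left(-62\right) 96 = -5952$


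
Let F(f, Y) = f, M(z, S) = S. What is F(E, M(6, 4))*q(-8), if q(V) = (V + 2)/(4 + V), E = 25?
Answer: 75/2 ≈ 37.500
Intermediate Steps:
q(V) = (2 + V)/(4 + V)
F(E, M(6, 4))*q(-8) = 25*((2 - 8)/(4 - 8)) = 25*(-6/(-4)) = 25*(-¼*(-6)) = 25*(3/2) = 75/2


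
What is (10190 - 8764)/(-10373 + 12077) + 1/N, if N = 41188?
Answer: 3670987/4386522 ≈ 0.83688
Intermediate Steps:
(10190 - 8764)/(-10373 + 12077) + 1/N = (10190 - 8764)/(-10373 + 12077) + 1/41188 = 1426/1704 + 1/41188 = 1426*(1/1704) + 1/41188 = 713/852 + 1/41188 = 3670987/4386522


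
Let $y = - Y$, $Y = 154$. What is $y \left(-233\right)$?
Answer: $35882$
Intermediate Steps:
$y = -154$ ($y = \left(-1\right) 154 = -154$)
$y \left(-233\right) = \left(-154\right) \left(-233\right) = 35882$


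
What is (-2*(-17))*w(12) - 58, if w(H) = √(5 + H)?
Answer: -58 + 34*√17 ≈ 82.186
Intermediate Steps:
(-2*(-17))*w(12) - 58 = (-2*(-17))*√(5 + 12) - 58 = 34*√17 - 58 = -58 + 34*√17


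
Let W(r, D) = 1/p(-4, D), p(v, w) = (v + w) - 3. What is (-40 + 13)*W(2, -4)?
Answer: 27/11 ≈ 2.4545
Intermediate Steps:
p(v, w) = -3 + v + w
W(r, D) = 1/(-7 + D) (W(r, D) = 1/(-3 - 4 + D) = 1/(-7 + D))
(-40 + 13)*W(2, -4) = (-40 + 13)/(-7 - 4) = -27/(-11) = -27*(-1/11) = 27/11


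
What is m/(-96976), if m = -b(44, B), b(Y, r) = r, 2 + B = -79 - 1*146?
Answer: -227/96976 ≈ -0.0023408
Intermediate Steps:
B = -227 (B = -2 + (-79 - 1*146) = -2 + (-79 - 146) = -2 - 225 = -227)
m = 227 (m = -1*(-227) = 227)
m/(-96976) = 227/(-96976) = 227*(-1/96976) = -227/96976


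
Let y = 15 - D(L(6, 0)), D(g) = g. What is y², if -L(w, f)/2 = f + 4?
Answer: 529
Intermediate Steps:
L(w, f) = -8 - 2*f (L(w, f) = -2*(f + 4) = -2*(4 + f) = -8 - 2*f)
y = 23 (y = 15 - (-8 - 2*0) = 15 - (-8 + 0) = 15 - 1*(-8) = 15 + 8 = 23)
y² = 23² = 529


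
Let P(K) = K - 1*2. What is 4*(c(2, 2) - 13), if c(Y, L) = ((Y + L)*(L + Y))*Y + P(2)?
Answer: 76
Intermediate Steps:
P(K) = -2 + K (P(K) = K - 2 = -2 + K)
c(Y, L) = Y*(L + Y)**2 (c(Y, L) = ((Y + L)*(L + Y))*Y + (-2 + 2) = ((L + Y)*(L + Y))*Y + 0 = (L + Y)**2*Y + 0 = Y*(L + Y)**2 + 0 = Y*(L + Y)**2)
4*(c(2, 2) - 13) = 4*(2*(2 + 2)**2 - 13) = 4*(2*4**2 - 13) = 4*(2*16 - 13) = 4*(32 - 13) = 4*19 = 76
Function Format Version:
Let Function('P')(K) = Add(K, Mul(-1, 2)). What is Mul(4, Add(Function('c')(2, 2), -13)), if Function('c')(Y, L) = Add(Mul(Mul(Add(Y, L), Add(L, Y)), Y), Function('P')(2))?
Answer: 76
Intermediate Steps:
Function('P')(K) = Add(-2, K) (Function('P')(K) = Add(K, -2) = Add(-2, K))
Function('c')(Y, L) = Mul(Y, Pow(Add(L, Y), 2)) (Function('c')(Y, L) = Add(Mul(Mul(Add(Y, L), Add(L, Y)), Y), Add(-2, 2)) = Add(Mul(Mul(Add(L, Y), Add(L, Y)), Y), 0) = Add(Mul(Pow(Add(L, Y), 2), Y), 0) = Add(Mul(Y, Pow(Add(L, Y), 2)), 0) = Mul(Y, Pow(Add(L, Y), 2)))
Mul(4, Add(Function('c')(2, 2), -13)) = Mul(4, Add(Mul(2, Pow(Add(2, 2), 2)), -13)) = Mul(4, Add(Mul(2, Pow(4, 2)), -13)) = Mul(4, Add(Mul(2, 16), -13)) = Mul(4, Add(32, -13)) = Mul(4, 19) = 76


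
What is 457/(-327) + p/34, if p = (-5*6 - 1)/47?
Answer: -740423/522546 ≈ -1.4170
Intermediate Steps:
p = -31/47 (p = (-30 - 1)*(1/47) = -31*1/47 = -31/47 ≈ -0.65957)
457/(-327) + p/34 = 457/(-327) - 31/47/34 = 457*(-1/327) - 31/47*1/34 = -457/327 - 31/1598 = -740423/522546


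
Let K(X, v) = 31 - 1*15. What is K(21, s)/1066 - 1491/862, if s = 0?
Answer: -787807/459446 ≈ -1.7147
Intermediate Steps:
K(X, v) = 16 (K(X, v) = 31 - 15 = 16)
K(21, s)/1066 - 1491/862 = 16/1066 - 1491/862 = 16*(1/1066) - 1491*1/862 = 8/533 - 1491/862 = -787807/459446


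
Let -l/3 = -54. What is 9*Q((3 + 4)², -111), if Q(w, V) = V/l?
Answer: -37/6 ≈ -6.1667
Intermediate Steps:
l = 162 (l = -3*(-54) = 162)
Q(w, V) = V/162
9*Q((3 + 4)², -111) = 9*((1/162)*(-111)) = 9*(-37/54) = -37/6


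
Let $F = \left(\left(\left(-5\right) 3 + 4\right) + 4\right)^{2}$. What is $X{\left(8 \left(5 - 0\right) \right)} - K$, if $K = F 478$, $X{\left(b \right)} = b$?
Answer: $-23382$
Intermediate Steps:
$F = 49$ ($F = \left(\left(-15 + 4\right) + 4\right)^{2} = \left(-11 + 4\right)^{2} = \left(-7\right)^{2} = 49$)
$K = 23422$ ($K = 49 \cdot 478 = 23422$)
$X{\left(8 \left(5 - 0\right) \right)} - K = 8 \left(5 - 0\right) - 23422 = 8 \left(5 + 0\right) - 23422 = 8 \cdot 5 - 23422 = 40 - 23422 = -23382$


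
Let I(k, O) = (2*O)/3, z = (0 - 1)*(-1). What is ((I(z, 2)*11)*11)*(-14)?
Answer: -6776/3 ≈ -2258.7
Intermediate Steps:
z = 1 (z = -1*(-1) = 1)
I(k, O) = 2*O/3 (I(k, O) = (2*O)*(⅓) = 2*O/3)
((I(z, 2)*11)*11)*(-14) = ((((⅔)*2)*11)*11)*(-14) = (((4/3)*11)*11)*(-14) = ((44/3)*11)*(-14) = (484/3)*(-14) = -6776/3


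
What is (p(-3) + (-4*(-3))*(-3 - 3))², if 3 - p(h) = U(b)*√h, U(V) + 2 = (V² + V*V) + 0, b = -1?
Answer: 4761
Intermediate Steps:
U(V) = -2 + 2*V² (U(V) = -2 + ((V² + V*V) + 0) = -2 + ((V² + V²) + 0) = -2 + (2*V² + 0) = -2 + 2*V²)
p(h) = 3 (p(h) = 3 - (-2 + 2*(-1)²)*√h = 3 - (-2 + 2*1)*√h = 3 - (-2 + 2)*√h = 3 - 0*√h = 3 - 1*0 = 3 + 0 = 3)
(p(-3) + (-4*(-3))*(-3 - 3))² = (3 + (-4*(-3))*(-3 - 3))² = (3 + 12*(-6))² = (3 - 72)² = (-69)² = 4761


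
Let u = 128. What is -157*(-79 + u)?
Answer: -7693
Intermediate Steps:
-157*(-79 + u) = -157*(-79 + 128) = -157*49 = -7693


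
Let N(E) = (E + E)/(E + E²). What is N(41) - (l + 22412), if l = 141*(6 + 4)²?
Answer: -766751/21 ≈ -36512.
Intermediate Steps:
l = 14100 (l = 141*10² = 141*100 = 14100)
N(E) = 2*E/(E + E²) (N(E) = (2*E)/(E + E²) = 2*E/(E + E²))
N(41) - (l + 22412) = 2/(1 + 41) - (14100 + 22412) = 2/42 - 1*36512 = 2*(1/42) - 36512 = 1/21 - 36512 = -766751/21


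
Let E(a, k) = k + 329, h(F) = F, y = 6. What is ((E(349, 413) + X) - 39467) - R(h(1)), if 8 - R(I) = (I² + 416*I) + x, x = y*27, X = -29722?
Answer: -67876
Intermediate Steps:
E(a, k) = 329 + k
x = 162 (x = 6*27 = 162)
R(I) = -154 - I² - 416*I (R(I) = 8 - ((I² + 416*I) + 162) = 8 - (162 + I² + 416*I) = 8 + (-162 - I² - 416*I) = -154 - I² - 416*I)
((E(349, 413) + X) - 39467) - R(h(1)) = (((329 + 413) - 29722) - 39467) - (-154 - 1*1² - 416*1) = ((742 - 29722) - 39467) - (-154 - 1*1 - 416) = (-28980 - 39467) - (-154 - 1 - 416) = -68447 - 1*(-571) = -68447 + 571 = -67876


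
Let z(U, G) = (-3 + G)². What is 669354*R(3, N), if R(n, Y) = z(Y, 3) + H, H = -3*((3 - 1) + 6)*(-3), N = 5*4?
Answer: 48193488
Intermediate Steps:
N = 20
H = 72 (H = -3*(2 + 6)*(-3) = -3*8*(-3) = -24*(-3) = 72)
R(n, Y) = 72 (R(n, Y) = (-3 + 3)² + 72 = 0² + 72 = 0 + 72 = 72)
669354*R(3, N) = 669354*72 = 48193488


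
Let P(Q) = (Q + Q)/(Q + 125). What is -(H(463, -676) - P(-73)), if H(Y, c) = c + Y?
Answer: 5465/26 ≈ 210.19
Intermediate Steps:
H(Y, c) = Y + c
P(Q) = 2*Q/(125 + Q) (P(Q) = (2*Q)/(125 + Q) = 2*Q/(125 + Q))
-(H(463, -676) - P(-73)) = -((463 - 676) - 2*(-73)/(125 - 73)) = -(-213 - 2*(-73)/52) = -(-213 - 1*(-73/26)) = -(-213 + 73/26) = -1*(-5465/26) = 5465/26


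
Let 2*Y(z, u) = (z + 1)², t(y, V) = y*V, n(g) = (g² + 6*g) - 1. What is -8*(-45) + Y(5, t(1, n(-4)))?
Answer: 378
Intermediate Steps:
n(g) = -1 + g² + 6*g
t(y, V) = V*y
Y(z, u) = (1 + z)²/2 (Y(z, u) = (z + 1)²/2 = (1 + z)²/2)
-8*(-45) + Y(5, t(1, n(-4))) = -8*(-45) + (1 + 5)²/2 = 360 + (½)*6² = 360 + (½)*36 = 360 + 18 = 378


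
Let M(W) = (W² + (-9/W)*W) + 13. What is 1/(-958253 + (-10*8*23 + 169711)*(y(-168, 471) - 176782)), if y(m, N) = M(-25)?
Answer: -1/29571938516 ≈ -3.3816e-11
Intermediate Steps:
M(W) = 4 + W² (M(W) = (W² - 9) + 13 = (-9 + W²) + 13 = 4 + W²)
y(m, N) = 629 (y(m, N) = 4 + (-25)² = 4 + 625 = 629)
1/(-958253 + (-10*8*23 + 169711)*(y(-168, 471) - 176782)) = 1/(-958253 + (-10*8*23 + 169711)*(629 - 176782)) = 1/(-958253 + (-80*23 + 169711)*(-176153)) = 1/(-958253 + (-1840 + 169711)*(-176153)) = 1/(-958253 + 167871*(-176153)) = 1/(-958253 - 29570980263) = 1/(-29571938516) = -1/29571938516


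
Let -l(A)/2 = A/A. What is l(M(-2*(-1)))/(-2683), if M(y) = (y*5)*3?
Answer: 2/2683 ≈ 0.00074543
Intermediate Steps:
M(y) = 15*y (M(y) = (5*y)*3 = 15*y)
l(A) = -2 (l(A) = -2*A/A = -2*1 = -2)
l(M(-2*(-1)))/(-2683) = -2/(-2683) = -2*(-1/2683) = 2/2683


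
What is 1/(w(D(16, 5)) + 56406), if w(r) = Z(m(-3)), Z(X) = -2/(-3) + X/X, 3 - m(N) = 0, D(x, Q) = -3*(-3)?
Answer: 3/169223 ≈ 1.7728e-5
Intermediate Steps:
D(x, Q) = 9
m(N) = 3 (m(N) = 3 - 1*0 = 3 + 0 = 3)
Z(X) = 5/3 (Z(X) = -2*(-⅓) + 1 = ⅔ + 1 = 5/3)
w(r) = 5/3
1/(w(D(16, 5)) + 56406) = 1/(5/3 + 56406) = 1/(169223/3) = 3/169223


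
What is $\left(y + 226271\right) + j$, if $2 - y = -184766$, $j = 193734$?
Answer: $604773$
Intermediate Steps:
$y = 184768$ ($y = 2 - -184766 = 2 + 184766 = 184768$)
$\left(y + 226271\right) + j = \left(184768 + 226271\right) + 193734 = 411039 + 193734 = 604773$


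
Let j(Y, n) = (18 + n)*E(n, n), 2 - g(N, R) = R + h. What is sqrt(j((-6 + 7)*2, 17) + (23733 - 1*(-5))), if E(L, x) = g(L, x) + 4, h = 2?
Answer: 3*sqrt(2587) ≈ 152.59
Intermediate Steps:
g(N, R) = -R (g(N, R) = 2 - (R + 2) = 2 - (2 + R) = 2 + (-2 - R) = -R)
E(L, x) = 4 - x (E(L, x) = -x + 4 = 4 - x)
j(Y, n) = (4 - n)*(18 + n) (j(Y, n) = (18 + n)*(4 - n) = (4 - n)*(18 + n))
sqrt(j((-6 + 7)*2, 17) + (23733 - 1*(-5))) = sqrt(-(-4 + 17)*(18 + 17) + (23733 - 1*(-5))) = sqrt(-1*13*35 + (23733 + 5)) = sqrt(-455 + 23738) = sqrt(23283) = 3*sqrt(2587)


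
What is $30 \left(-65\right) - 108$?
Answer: $-2058$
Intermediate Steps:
$30 \left(-65\right) - 108 = -1950 - 108 = -2058$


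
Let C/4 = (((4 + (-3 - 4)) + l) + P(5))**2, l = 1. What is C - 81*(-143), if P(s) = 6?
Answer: 11647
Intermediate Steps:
C = 64 (C = 4*(((4 + (-3 - 4)) + 1) + 6)**2 = 4*(((4 - 7) + 1) + 6)**2 = 4*((-3 + 1) + 6)**2 = 4*(-2 + 6)**2 = 4*4**2 = 4*16 = 64)
C - 81*(-143) = 64 - 81*(-143) = 64 + 11583 = 11647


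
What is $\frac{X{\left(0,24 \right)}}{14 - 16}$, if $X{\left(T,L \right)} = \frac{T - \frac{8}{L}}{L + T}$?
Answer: $\frac{1}{144} \approx 0.0069444$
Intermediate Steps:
$X{\left(T,L \right)} = \frac{T - \frac{8}{L}}{L + T}$
$\frac{X{\left(0,24 \right)}}{14 - 16} = \frac{\frac{1}{24} \frac{1}{24 + 0} \left(-8 + 24 \cdot 0\right)}{14 - 16} = \frac{\frac{1}{24} \cdot \frac{1}{24} \left(-8 + 0\right)}{-2} = \frac{1}{24} \cdot \frac{1}{24} \left(-8\right) \left(- \frac{1}{2}\right) = \left(- \frac{1}{72}\right) \left(- \frac{1}{2}\right) = \frac{1}{144}$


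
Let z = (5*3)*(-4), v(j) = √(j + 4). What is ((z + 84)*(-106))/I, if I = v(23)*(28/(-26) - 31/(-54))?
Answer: 198432*√3/353 ≈ 973.64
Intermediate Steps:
v(j) = √(4 + j)
z = -60 (z = 15*(-4) = -60)
I = -353*√3/234 (I = √(4 + 23)*(28/(-26) - 31/(-54)) = √27*(28*(-1/26) - 31*(-1/54)) = (3*√3)*(-14/13 + 31/54) = (3*√3)*(-353/702) = -353*√3/234 ≈ -2.6129)
((z + 84)*(-106))/I = ((-60 + 84)*(-106))/((-353*√3/234)) = (24*(-106))*(-78*√3/353) = -(-198432)*√3/353 = 198432*√3/353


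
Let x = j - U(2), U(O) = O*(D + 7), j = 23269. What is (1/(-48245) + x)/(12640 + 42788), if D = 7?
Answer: 280315511/668530965 ≈ 0.41930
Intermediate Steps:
U(O) = 14*O (U(O) = O*(7 + 7) = O*14 = 14*O)
x = 23241 (x = 23269 - 14*2 = 23269 - 1*28 = 23269 - 28 = 23241)
(1/(-48245) + x)/(12640 + 42788) = (1/(-48245) + 23241)/(12640 + 42788) = (-1/48245 + 23241)/55428 = (1121262044/48245)*(1/55428) = 280315511/668530965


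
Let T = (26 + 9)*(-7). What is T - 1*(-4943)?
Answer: 4698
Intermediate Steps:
T = -245 (T = 35*(-7) = -245)
T - 1*(-4943) = -245 - 1*(-4943) = -245 + 4943 = 4698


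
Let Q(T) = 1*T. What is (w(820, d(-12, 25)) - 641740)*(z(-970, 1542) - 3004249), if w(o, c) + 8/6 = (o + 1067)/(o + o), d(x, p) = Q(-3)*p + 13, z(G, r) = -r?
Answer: 9490369378598909/4920 ≈ 1.9289e+12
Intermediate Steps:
Q(T) = T
d(x, p) = 13 - 3*p (d(x, p) = -3*p + 13 = 13 - 3*p)
w(o, c) = -4/3 + (1067 + o)/(2*o) (w(o, c) = -4/3 + (o + 1067)/(o + o) = -4/3 + (1067 + o)/((2*o)) = -4/3 + (1067 + o)*(1/(2*o)) = -4/3 + (1067 + o)/(2*o))
(w(820, d(-12, 25)) - 641740)*(z(-970, 1542) - 3004249) = ((⅙)*(3201 - 5*820)/820 - 641740)*(-1*1542 - 3004249) = ((⅙)*(1/820)*(3201 - 4100) - 641740)*(-1542 - 3004249) = ((⅙)*(1/820)*(-899) - 641740)*(-3005791) = (-899/4920 - 641740)*(-3005791) = -3157361699/4920*(-3005791) = 9490369378598909/4920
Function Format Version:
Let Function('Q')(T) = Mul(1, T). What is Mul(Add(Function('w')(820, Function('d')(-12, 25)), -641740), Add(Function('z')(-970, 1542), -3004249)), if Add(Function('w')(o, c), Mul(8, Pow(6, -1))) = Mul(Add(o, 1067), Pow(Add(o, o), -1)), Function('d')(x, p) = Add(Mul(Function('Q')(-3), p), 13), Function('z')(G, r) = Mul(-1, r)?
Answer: Rational(9490369378598909, 4920) ≈ 1.9289e+12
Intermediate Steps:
Function('Q')(T) = T
Function('d')(x, p) = Add(13, Mul(-3, p)) (Function('d')(x, p) = Add(Mul(-3, p), 13) = Add(13, Mul(-3, p)))
Function('w')(o, c) = Add(Rational(-4, 3), Mul(Rational(1, 2), Pow(o, -1), Add(1067, o))) (Function('w')(o, c) = Add(Rational(-4, 3), Mul(Add(o, 1067), Pow(Add(o, o), -1))) = Add(Rational(-4, 3), Mul(Add(1067, o), Pow(Mul(2, o), -1))) = Add(Rational(-4, 3), Mul(Add(1067, o), Mul(Rational(1, 2), Pow(o, -1)))) = Add(Rational(-4, 3), Mul(Rational(1, 2), Pow(o, -1), Add(1067, o))))
Mul(Add(Function('w')(820, Function('d')(-12, 25)), -641740), Add(Function('z')(-970, 1542), -3004249)) = Mul(Add(Mul(Rational(1, 6), Pow(820, -1), Add(3201, Mul(-5, 820))), -641740), Add(Mul(-1, 1542), -3004249)) = Mul(Add(Mul(Rational(1, 6), Rational(1, 820), Add(3201, -4100)), -641740), Add(-1542, -3004249)) = Mul(Add(Mul(Rational(1, 6), Rational(1, 820), -899), -641740), -3005791) = Mul(Add(Rational(-899, 4920), -641740), -3005791) = Mul(Rational(-3157361699, 4920), -3005791) = Rational(9490369378598909, 4920)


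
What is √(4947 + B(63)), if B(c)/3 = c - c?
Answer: √4947 ≈ 70.335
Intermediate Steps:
B(c) = 0 (B(c) = 3*(c - c) = 3*0 = 0)
√(4947 + B(63)) = √(4947 + 0) = √4947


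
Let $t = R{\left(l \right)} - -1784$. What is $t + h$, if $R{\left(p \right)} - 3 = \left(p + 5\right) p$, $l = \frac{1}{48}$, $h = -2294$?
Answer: $- \frac{1167887}{2304} \approx -506.9$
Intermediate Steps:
$l = \frac{1}{48} \approx 0.020833$
$R{\left(p \right)} = 3 + p \left(5 + p\right)$ ($R{\left(p \right)} = 3 + \left(p + 5\right) p = 3 + \left(5 + p\right) p = 3 + p \left(5 + p\right)$)
$t = \frac{4117489}{2304}$ ($t = \left(3 + \left(\frac{1}{48}\right)^{2} + 5 \cdot \frac{1}{48}\right) - -1784 = \left(3 + \frac{1}{2304} + \frac{5}{48}\right) + 1784 = \frac{7153}{2304} + 1784 = \frac{4117489}{2304} \approx 1787.1$)
$t + h = \frac{4117489}{2304} - 2294 = - \frac{1167887}{2304}$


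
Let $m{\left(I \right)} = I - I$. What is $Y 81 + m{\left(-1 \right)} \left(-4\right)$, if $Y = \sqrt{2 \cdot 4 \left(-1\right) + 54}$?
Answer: $81 \sqrt{46} \approx 549.37$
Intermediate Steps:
$Y = \sqrt{46}$ ($Y = \sqrt{8 \left(-1\right) + 54} = \sqrt{-8 + 54} = \sqrt{46} \approx 6.7823$)
$m{\left(I \right)} = 0$
$Y 81 + m{\left(-1 \right)} \left(-4\right) = \sqrt{46} \cdot 81 + 0 \left(-4\right) = 81 \sqrt{46} + 0 = 81 \sqrt{46}$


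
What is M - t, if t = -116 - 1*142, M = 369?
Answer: 627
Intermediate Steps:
t = -258 (t = -116 - 142 = -258)
M - t = 369 - 1*(-258) = 369 + 258 = 627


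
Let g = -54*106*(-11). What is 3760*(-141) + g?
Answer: -467196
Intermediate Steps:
g = 62964 (g = -5724*(-11) = 62964)
3760*(-141) + g = 3760*(-141) + 62964 = -530160 + 62964 = -467196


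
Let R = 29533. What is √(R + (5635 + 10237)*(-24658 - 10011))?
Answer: I*√550236835 ≈ 23457.0*I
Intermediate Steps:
√(R + (5635 + 10237)*(-24658 - 10011)) = √(29533 + (5635 + 10237)*(-24658 - 10011)) = √(29533 + 15872*(-34669)) = √(29533 - 550266368) = √(-550236835) = I*√550236835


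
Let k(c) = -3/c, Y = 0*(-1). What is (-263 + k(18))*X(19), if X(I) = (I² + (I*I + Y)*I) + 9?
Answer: -11414591/6 ≈ -1.9024e+6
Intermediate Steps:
Y = 0
X(I) = 9 + I² + I³ (X(I) = (I² + (I*I + 0)*I) + 9 = (I² + (I² + 0)*I) + 9 = (I² + I²*I) + 9 = (I² + I³) + 9 = 9 + I² + I³)
(-263 + k(18))*X(19) = (-263 - 3/18)*(9 + 19² + 19³) = (-263 - 3*1/18)*(9 + 361 + 6859) = (-263 - ⅙)*7229 = -1579/6*7229 = -11414591/6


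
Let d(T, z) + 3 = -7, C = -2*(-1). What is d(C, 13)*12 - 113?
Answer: -233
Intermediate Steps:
C = 2
d(T, z) = -10 (d(T, z) = -3 - 7 = -10)
d(C, 13)*12 - 113 = -10*12 - 113 = -120 - 113 = -233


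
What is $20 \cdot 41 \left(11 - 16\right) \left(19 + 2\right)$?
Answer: $-86100$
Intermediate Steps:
$20 \cdot 41 \left(11 - 16\right) \left(19 + 2\right) = 820 \left(\left(-5\right) 21\right) = 820 \left(-105\right) = -86100$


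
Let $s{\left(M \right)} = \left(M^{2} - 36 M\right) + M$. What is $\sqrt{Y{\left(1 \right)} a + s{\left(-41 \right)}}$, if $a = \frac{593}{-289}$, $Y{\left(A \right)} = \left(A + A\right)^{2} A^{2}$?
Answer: $\frac{2 \sqrt{224538}}{17} \approx 55.748$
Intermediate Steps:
$s{\left(M \right)} = M^{2} - 35 M$
$Y{\left(A \right)} = 4 A^{4}$ ($Y{\left(A \right)} = \left(2 A\right)^{2} A^{2} = 4 A^{2} A^{2} = 4 A^{4}$)
$a = - \frac{593}{289}$ ($a = 593 \left(- \frac{1}{289}\right) = - \frac{593}{289} \approx -2.0519$)
$\sqrt{Y{\left(1 \right)} a + s{\left(-41 \right)}} = \sqrt{4 \cdot 1^{4} \left(- \frac{593}{289}\right) - 41 \left(-35 - 41\right)} = \sqrt{4 \cdot 1 \left(- \frac{593}{289}\right) - -3116} = \sqrt{4 \left(- \frac{593}{289}\right) + 3116} = \sqrt{- \frac{2372}{289} + 3116} = \sqrt{\frac{898152}{289}} = \frac{2 \sqrt{224538}}{17}$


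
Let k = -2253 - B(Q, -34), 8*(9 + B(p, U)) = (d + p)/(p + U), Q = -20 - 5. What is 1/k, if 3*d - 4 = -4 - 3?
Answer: -236/529597 ≈ -0.00044562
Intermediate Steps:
Q = -25
d = -1 (d = 4/3 + (-4 - 3)/3 = 4/3 + (⅓)*(-7) = 4/3 - 7/3 = -1)
B(p, U) = -9 + (-1 + p)/(8*(U + p)) (B(p, U) = -9 + ((-1 + p)/(p + U))/8 = -9 + ((-1 + p)/(U + p))/8 = -9 + (-1 + p)/(8*(U + p)))
k = -529597/236 (k = -2253 - (-1 - 72*(-34) - 71*(-25))/(8*(-34 - 25)) = -2253 - (-1 + 2448 + 1775)/(8*(-59)) = -2253 - (-1)*4222/(8*59) = -2253 - 1*(-2111/236) = -2253 + 2111/236 = -529597/236 ≈ -2244.1)
1/k = 1/(-529597/236) = -236/529597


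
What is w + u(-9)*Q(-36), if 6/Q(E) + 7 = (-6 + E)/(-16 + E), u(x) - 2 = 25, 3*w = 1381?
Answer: 209705/483 ≈ 434.17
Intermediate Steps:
w = 1381/3 (w = (⅓)*1381 = 1381/3 ≈ 460.33)
u(x) = 27 (u(x) = 2 + 25 = 27)
Q(E) = 6/(-7 + (-6 + E)/(-16 + E))
w + u(-9)*Q(-36) = 1381/3 + 27*(3*(16 - 1*(-36))/(-53 + 3*(-36))) = 1381/3 + 27*(3*(16 + 36)/(-53 - 108)) = 1381/3 + 27*(3*52/(-161)) = 1381/3 + 27*(3*(-1/161)*52) = 1381/3 + 27*(-156/161) = 1381/3 - 4212/161 = 209705/483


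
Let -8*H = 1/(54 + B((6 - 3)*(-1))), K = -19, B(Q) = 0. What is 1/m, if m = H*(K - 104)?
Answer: 144/41 ≈ 3.5122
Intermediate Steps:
H = -1/432 (H = -1/(8*(54 + 0)) = -⅛/54 = -⅛*1/54 = -1/432 ≈ -0.0023148)
m = 41/144 (m = -(-19 - 104)/432 = -1/432*(-123) = 41/144 ≈ 0.28472)
1/m = 1/(41/144) = 144/41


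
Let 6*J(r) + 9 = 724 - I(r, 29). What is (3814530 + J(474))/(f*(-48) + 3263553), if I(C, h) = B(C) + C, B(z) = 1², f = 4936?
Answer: 762914/605325 ≈ 1.2603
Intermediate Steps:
B(z) = 1
I(C, h) = 1 + C
J(r) = 119 - r/6 (J(r) = -3/2 + (724 - (1 + r))/6 = -3/2 + (724 + (-1 - r))/6 = -3/2 + (723 - r)/6 = -3/2 + (241/2 - r/6) = 119 - r/6)
(3814530 + J(474))/(f*(-48) + 3263553) = (3814530 + (119 - ⅙*474))/(4936*(-48) + 3263553) = (3814530 + (119 - 79))/(-236928 + 3263553) = (3814530 + 40)/3026625 = 3814570*(1/3026625) = 762914/605325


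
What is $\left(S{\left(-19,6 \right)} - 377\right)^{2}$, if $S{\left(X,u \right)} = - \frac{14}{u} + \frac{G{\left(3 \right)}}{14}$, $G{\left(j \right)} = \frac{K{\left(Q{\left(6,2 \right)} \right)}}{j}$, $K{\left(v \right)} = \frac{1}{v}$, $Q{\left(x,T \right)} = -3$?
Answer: $\frac{2284553209}{15876} \approx 1.439 \cdot 10^{5}$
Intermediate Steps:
$G{\left(j \right)} = - \frac{1}{3 j}$ ($G{\left(j \right)} = \frac{1}{\left(-3\right) j} = - \frac{1}{3 j}$)
$S{\left(X,u \right)} = - \frac{1}{126} - \frac{14}{u}$ ($S{\left(X,u \right)} = - \frac{14}{u} + \frac{\left(- \frac{1}{3}\right) \frac{1}{3}}{14} = - \frac{14}{u} + \left(- \frac{1}{3}\right) \frac{1}{3} \cdot \frac{1}{14} = - \frac{14}{u} - \frac{1}{126} = - \frac{1}{126} - \frac{14}{u}$)
$\left(S{\left(-19,6 \right)} - 377\right)^{2} = \left(\frac{-1764 - 6}{126 \cdot 6} - 377\right)^{2} = \left(\frac{1}{126} \cdot \frac{1}{6} \left(-1764 - 6\right) - 377\right)^{2} = \left(\frac{1}{126} \cdot \frac{1}{6} \left(-1770\right) - 377\right)^{2} = \left(- \frac{295}{126} - 377\right)^{2} = \left(- \frac{47797}{126}\right)^{2} = \frac{2284553209}{15876}$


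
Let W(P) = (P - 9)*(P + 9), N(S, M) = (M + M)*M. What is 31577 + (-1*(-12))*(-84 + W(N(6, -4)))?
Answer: 41885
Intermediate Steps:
N(S, M) = 2*M² (N(S, M) = (2*M)*M = 2*M²)
W(P) = (-9 + P)*(9 + P)
31577 + (-1*(-12))*(-84 + W(N(6, -4))) = 31577 + (-1*(-12))*(-84 + (-81 + (2*(-4)²)²)) = 31577 + 12*(-84 + (-81 + (2*16)²)) = 31577 + 12*(-84 + (-81 + 32²)) = 31577 + 12*(-84 + (-81 + 1024)) = 31577 + 12*(-84 + 943) = 31577 + 12*859 = 31577 + 10308 = 41885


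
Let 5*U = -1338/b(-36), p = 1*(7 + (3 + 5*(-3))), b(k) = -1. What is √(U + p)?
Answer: √6565/5 ≈ 16.205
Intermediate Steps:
p = -5 (p = 1*(7 + (3 - 15)) = 1*(7 - 12) = 1*(-5) = -5)
U = 1338/5 (U = (-1338/(-1))/5 = (-1338*(-1))/5 = (⅕)*1338 = 1338/5 ≈ 267.60)
√(U + p) = √(1338/5 - 5) = √(1313/5) = √6565/5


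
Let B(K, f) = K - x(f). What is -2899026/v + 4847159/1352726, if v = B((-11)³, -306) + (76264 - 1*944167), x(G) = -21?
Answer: 8134801460743/1175807024638 ≈ 6.9185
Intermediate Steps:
B(K, f) = 21 + K (B(K, f) = K - 1*(-21) = K + 21 = 21 + K)
v = -869213 (v = (21 + (-11)³) + (76264 - 1*944167) = (21 - 1331) + (76264 - 944167) = -1310 - 867903 = -869213)
-2899026/v + 4847159/1352726 = -2899026/(-869213) + 4847159/1352726 = -2899026*(-1/869213) + 4847159*(1/1352726) = 2899026/869213 + 4847159/1352726 = 8134801460743/1175807024638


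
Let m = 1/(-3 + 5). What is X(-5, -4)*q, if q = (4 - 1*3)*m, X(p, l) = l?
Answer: -2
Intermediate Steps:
m = ½ (m = 1/2 = ½ ≈ 0.50000)
q = ½ (q = (4 - 1*3)*(½) = (4 - 3)*(½) = 1*(½) = ½ ≈ 0.50000)
X(-5, -4)*q = -4*½ = -2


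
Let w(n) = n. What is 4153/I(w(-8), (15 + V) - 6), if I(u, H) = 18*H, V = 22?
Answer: 4153/558 ≈ 7.4426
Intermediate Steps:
4153/I(w(-8), (15 + V) - 6) = 4153/((18*((15 + 22) - 6))) = 4153/((18*(37 - 6))) = 4153/((18*31)) = 4153/558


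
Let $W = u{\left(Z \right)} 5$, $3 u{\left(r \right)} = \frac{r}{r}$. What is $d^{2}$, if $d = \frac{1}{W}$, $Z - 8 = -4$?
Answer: $\frac{9}{25} \approx 0.36$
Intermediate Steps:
$Z = 4$ ($Z = 8 - 4 = 4$)
$u{\left(r \right)} = \frac{1}{3}$ ($u{\left(r \right)} = \frac{r \frac{1}{r}}{3} = \frac{1}{3} \cdot 1 = \frac{1}{3}$)
$W = \frac{5}{3}$ ($W = \frac{1}{3} \cdot 5 = \frac{5}{3} \approx 1.6667$)
$d = \frac{3}{5}$ ($d = \frac{1}{\frac{5}{3}} = \frac{3}{5} \approx 0.6$)
$d^{2} = \left(\frac{3}{5}\right)^{2} = \frac{9}{25}$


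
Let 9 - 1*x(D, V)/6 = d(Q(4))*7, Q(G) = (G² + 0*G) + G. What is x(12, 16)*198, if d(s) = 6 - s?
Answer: 127116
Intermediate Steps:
Q(G) = G + G² (Q(G) = (G² + 0) + G = G² + G = G + G²)
x(D, V) = 642 (x(D, V) = 54 - 6*(6 - 4*(1 + 4))*7 = 54 - 6*(6 - 4*5)*7 = 54 - 6*(6 - 1*20)*7 = 54 - 6*(6 - 20)*7 = 54 - (-84)*7 = 54 - 6*(-98) = 54 + 588 = 642)
x(12, 16)*198 = 642*198 = 127116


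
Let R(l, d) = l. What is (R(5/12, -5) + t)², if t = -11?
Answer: 16129/144 ≈ 112.01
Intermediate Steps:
(R(5/12, -5) + t)² = (5/12 - 11)² = (-127/12)² = 16129/144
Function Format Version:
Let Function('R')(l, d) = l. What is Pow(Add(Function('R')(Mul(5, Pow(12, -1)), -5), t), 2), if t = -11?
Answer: Rational(16129, 144) ≈ 112.01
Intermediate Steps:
Pow(Add(Function('R')(Mul(5, Pow(12, -1)), -5), t), 2) = Pow(Add(Mul(5, Pow(12, -1)), -11), 2) = Pow(Add(Mul(5, Rational(1, 12)), -11), 2) = Pow(Add(Rational(5, 12), -11), 2) = Pow(Rational(-127, 12), 2) = Rational(16129, 144)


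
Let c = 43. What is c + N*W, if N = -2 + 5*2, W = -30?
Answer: -197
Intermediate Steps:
N = 8 (N = -2 + 10 = 8)
c + N*W = 43 + 8*(-30) = 43 - 240 = -197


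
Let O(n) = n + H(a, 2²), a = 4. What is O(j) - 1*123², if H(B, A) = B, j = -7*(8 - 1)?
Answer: -15174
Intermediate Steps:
j = -49 (j = -7*7 = -49)
O(n) = 4 + n (O(n) = n + 4 = 4 + n)
O(j) - 1*123² = (4 - 49) - 1*123² = -45 - 1*15129 = -45 - 15129 = -15174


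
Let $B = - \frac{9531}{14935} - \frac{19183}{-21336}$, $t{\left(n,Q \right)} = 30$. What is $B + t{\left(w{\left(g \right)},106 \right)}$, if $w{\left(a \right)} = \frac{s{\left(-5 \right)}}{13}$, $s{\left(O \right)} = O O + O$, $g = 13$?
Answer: $\frac{9642739489}{318653160} \approx 30.261$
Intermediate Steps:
$s{\left(O \right)} = O + O^{2}$ ($s{\left(O \right)} = O^{2} + O = O + O^{2}$)
$w{\left(a \right)} = \frac{20}{13}$ ($w{\left(a \right)} = \frac{\left(-5\right) \left(1 - 5\right)}{13} = \left(-5\right) \left(-4\right) \frac{1}{13} = 20 \cdot \frac{1}{13} = \frac{20}{13}$)
$B = \frac{83144689}{318653160}$ ($B = \left(-9531\right) \frac{1}{14935} - - \frac{19183}{21336} = - \frac{9531}{14935} + \frac{19183}{21336} = \frac{83144689}{318653160} \approx 0.26093$)
$B + t{\left(w{\left(g \right)},106 \right)} = \frac{83144689}{318653160} + 30 = \frac{9642739489}{318653160}$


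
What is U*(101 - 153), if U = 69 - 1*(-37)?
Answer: -5512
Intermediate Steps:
U = 106 (U = 69 + 37 = 106)
U*(101 - 153) = 106*(101 - 153) = 106*(-52) = -5512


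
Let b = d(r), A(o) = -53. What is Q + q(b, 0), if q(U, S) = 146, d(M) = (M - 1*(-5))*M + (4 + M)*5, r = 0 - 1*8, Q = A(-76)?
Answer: 93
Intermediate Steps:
Q = -53
r = -8 (r = 0 - 8 = -8)
d(M) = 20 + 5*M + M*(5 + M) (d(M) = (M + 5)*M + (20 + 5*M) = (5 + M)*M + (20 + 5*M) = M*(5 + M) + (20 + 5*M) = 20 + 5*M + M*(5 + M))
b = 4 (b = 20 + (-8)**2 + 10*(-8) = 20 + 64 - 80 = 4)
Q + q(b, 0) = -53 + 146 = 93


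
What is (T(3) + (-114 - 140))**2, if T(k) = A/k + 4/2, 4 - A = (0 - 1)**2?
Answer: 63001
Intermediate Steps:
A = 3 (A = 4 - (0 - 1)**2 = 4 - 1*(-1)**2 = 4 - 1*1 = 4 - 1 = 3)
T(k) = 2 + 3/k (T(k) = 3/k + 4/2 = 3/k + 4*(1/2) = 3/k + 2 = 2 + 3/k)
(T(3) + (-114 - 140))**2 = ((2 + 3/3) + (-114 - 140))**2 = ((2 + 3*(1/3)) - 254)**2 = ((2 + 1) - 254)**2 = (3 - 254)**2 = (-251)**2 = 63001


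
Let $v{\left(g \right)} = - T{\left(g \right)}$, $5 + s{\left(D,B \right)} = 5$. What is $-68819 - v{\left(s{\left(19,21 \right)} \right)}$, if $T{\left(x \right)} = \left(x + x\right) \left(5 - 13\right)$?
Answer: $-68819$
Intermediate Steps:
$T{\left(x \right)} = - 16 x$ ($T{\left(x \right)} = 2 x \left(-8\right) = - 16 x$)
$s{\left(D,B \right)} = 0$ ($s{\left(D,B \right)} = -5 + 5 = 0$)
$v{\left(g \right)} = 16 g$ ($v{\left(g \right)} = - \left(-16\right) g = 16 g$)
$-68819 - v{\left(s{\left(19,21 \right)} \right)} = -68819 - 16 \cdot 0 = -68819 - 0 = -68819 + 0 = -68819$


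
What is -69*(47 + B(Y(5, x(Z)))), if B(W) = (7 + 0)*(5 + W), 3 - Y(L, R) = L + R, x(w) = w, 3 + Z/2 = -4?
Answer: -11454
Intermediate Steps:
Z = -14 (Z = -6 + 2*(-4) = -6 - 8 = -14)
Y(L, R) = 3 - L - R (Y(L, R) = 3 - (L + R) = 3 + (-L - R) = 3 - L - R)
B(W) = 35 + 7*W (B(W) = 7*(5 + W) = 35 + 7*W)
-69*(47 + B(Y(5, x(Z)))) = -69*(47 + (35 + 7*(3 - 1*5 - 1*(-14)))) = -69*(47 + (35 + 7*(3 - 5 + 14))) = -69*(47 + (35 + 7*12)) = -69*(47 + (35 + 84)) = -69*(47 + 119) = -69*166 = -11454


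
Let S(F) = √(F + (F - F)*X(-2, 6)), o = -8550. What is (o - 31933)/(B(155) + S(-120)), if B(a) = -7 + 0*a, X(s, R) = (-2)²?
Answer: 283381/169 + 80966*I*√30/169 ≈ 1676.8 + 2624.1*I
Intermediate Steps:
X(s, R) = 4
S(F) = √F (S(F) = √(F + (F - F)*4) = √(F + 0*4) = √(F + 0) = √F)
B(a) = -7 (B(a) = -7 + 0 = -7)
(o - 31933)/(B(155) + S(-120)) = (-8550 - 31933)/(-7 + √(-120)) = -40483/(-7 + 2*I*√30)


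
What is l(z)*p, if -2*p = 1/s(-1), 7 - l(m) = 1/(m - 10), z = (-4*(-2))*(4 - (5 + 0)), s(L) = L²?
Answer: -127/36 ≈ -3.5278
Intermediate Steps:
z = -8 (z = 8*(4 - 1*5) = 8*(4 - 5) = 8*(-1) = -8)
l(m) = 7 - 1/(-10 + m) (l(m) = 7 - 1/(m - 10) = 7 - 1/(-10 + m))
p = -½ (p = -1/(2*((-1)²)) = -½/1 = -½*1 = -½ ≈ -0.50000)
l(z)*p = ((-71 + 7*(-8))/(-10 - 8))*(-½) = ((-71 - 56)/(-18))*(-½) = -1/18*(-127)*(-½) = (127/18)*(-½) = -127/36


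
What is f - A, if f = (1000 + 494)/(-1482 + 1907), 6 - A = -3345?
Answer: -1422681/425 ≈ -3347.5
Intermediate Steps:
A = 3351 (A = 6 - 1*(-3345) = 6 + 3345 = 3351)
f = 1494/425 ≈ 3.5153
f - A = 1494/425 - 1*3351 = 1494/425 - 3351 = -1422681/425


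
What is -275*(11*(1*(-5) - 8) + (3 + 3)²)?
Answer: 29425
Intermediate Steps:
-275*(11*(1*(-5) - 8) + (3 + 3)²) = -275*(11*(-5 - 8) + 6²) = -275*(11*(-13) + 36) = -275*(-143 + 36) = -275*(-107) = 29425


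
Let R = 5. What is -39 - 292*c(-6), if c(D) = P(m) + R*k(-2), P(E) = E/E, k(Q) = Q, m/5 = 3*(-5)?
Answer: 2589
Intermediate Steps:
m = -75 (m = 5*(3*(-5)) = 5*(-15) = -75)
P(E) = 1
c(D) = -9 (c(D) = 1 + 5*(-2) = 1 - 10 = -9)
-39 - 292*c(-6) = -39 - 292*(-9) = -39 + 2628 = 2589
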